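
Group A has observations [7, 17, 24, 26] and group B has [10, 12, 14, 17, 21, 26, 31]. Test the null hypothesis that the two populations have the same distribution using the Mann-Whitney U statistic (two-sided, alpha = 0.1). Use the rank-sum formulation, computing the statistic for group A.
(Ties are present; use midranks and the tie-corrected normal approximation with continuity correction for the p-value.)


Step 1: Combine and sort all 11 observations; assign midranks.
sorted (value, group): (7,X), (10,Y), (12,Y), (14,Y), (17,X), (17,Y), (21,Y), (24,X), (26,X), (26,Y), (31,Y)
ranks: 7->1, 10->2, 12->3, 14->4, 17->5.5, 17->5.5, 21->7, 24->8, 26->9.5, 26->9.5, 31->11
Step 2: Rank sum for X: R1 = 1 + 5.5 + 8 + 9.5 = 24.
Step 3: U_X = R1 - n1(n1+1)/2 = 24 - 4*5/2 = 24 - 10 = 14.
       U_Y = n1*n2 - U_X = 28 - 14 = 14.
Step 4: Ties are present, so use the tie-corrected normal approximation (with continuity correction) for the p-value.
Step 5: p-value = 1.000000; compare to alpha = 0.1. fail to reject H0.

U_X = 14, p = 1.000000, fail to reject H0 at alpha = 0.1.


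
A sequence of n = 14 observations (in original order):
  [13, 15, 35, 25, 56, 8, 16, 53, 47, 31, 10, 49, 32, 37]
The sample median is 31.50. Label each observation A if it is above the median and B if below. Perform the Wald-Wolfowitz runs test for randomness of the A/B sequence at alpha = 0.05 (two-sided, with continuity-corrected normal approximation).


Step 1: Compute median = 31.50; label A = above, B = below.
Labels in order: BBABABBAABBAAA  (n_A = 7, n_B = 7)
Step 2: Count runs R = 8.
Step 3: Under H0 (random ordering), E[R] = 2*n_A*n_B/(n_A+n_B) + 1 = 2*7*7/14 + 1 = 8.0000.
        Var[R] = 2*n_A*n_B*(2*n_A*n_B - n_A - n_B) / ((n_A+n_B)^2 * (n_A+n_B-1)) = 8232/2548 = 3.2308.
        SD[R] = 1.7974.
Step 4: R = E[R], so z = 0 with no continuity correction.
Step 5: Two-sided p-value via normal approximation = 2*(1 - Phi(|z|)) = 1.000000.
Step 6: alpha = 0.05. fail to reject H0.

R = 8, z = 0.0000, p = 1.000000, fail to reject H0.


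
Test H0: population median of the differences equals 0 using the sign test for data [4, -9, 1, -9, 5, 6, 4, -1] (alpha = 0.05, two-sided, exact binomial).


Step 1: Discard zero differences. Original n = 8; n_eff = number of nonzero differences = 8.
Nonzero differences (with sign): +4, -9, +1, -9, +5, +6, +4, -1
Step 2: Count signs: positive = 5, negative = 3.
Step 3: Under H0: P(positive) = 0.5, so the number of positives S ~ Bin(8, 0.5).
Step 4: Two-sided exact p-value = sum of Bin(8,0.5) probabilities at or below the observed probability = 0.726562.
Step 5: alpha = 0.05. fail to reject H0.

n_eff = 8, pos = 5, neg = 3, p = 0.726562, fail to reject H0.


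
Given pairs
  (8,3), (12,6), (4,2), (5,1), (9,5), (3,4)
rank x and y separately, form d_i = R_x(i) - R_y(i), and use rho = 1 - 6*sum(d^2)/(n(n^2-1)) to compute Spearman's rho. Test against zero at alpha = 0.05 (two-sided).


Step 1: Rank x and y separately (midranks; no ties here).
rank(x): 8->4, 12->6, 4->2, 5->3, 9->5, 3->1
rank(y): 3->3, 6->6, 2->2, 1->1, 5->5, 4->4
Step 2: d_i = R_x(i) - R_y(i); compute d_i^2.
  (4-3)^2=1, (6-6)^2=0, (2-2)^2=0, (3-1)^2=4, (5-5)^2=0, (1-4)^2=9
sum(d^2) = 14.
Step 3: rho = 1 - 6*14 / (6*(6^2 - 1)) = 1 - 84/210 = 0.600000.
Step 4: Under H0, t = rho * sqrt((n-2)/(1-rho^2)) = 1.5000 ~ t(4).
Step 5: Two-sided p-value from the t-distribution with 4 df = 0.208000.
Step 6: alpha = 0.05. fail to reject H0.

rho = 0.6000, p = 0.208000, fail to reject H0 at alpha = 0.05.


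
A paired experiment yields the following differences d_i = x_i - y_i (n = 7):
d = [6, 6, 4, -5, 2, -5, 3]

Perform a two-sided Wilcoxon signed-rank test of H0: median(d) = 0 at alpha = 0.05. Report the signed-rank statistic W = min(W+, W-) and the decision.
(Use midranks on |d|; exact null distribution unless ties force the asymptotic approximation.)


Step 1: Drop any zero differences (none here) and take |d_i|.
|d| = [6, 6, 4, 5, 2, 5, 3]
Step 2: Midrank |d_i| (ties get averaged ranks).
ranks: |6|->6.5, |6|->6.5, |4|->3, |5|->4.5, |2|->1, |5|->4.5, |3|->2
Step 3: Attach original signs; sum ranks with positive sign and with negative sign.
W+ = 6.5 + 6.5 + 3 + 1 + 2 = 19
W- = 4.5 + 4.5 = 9
(Check: W+ + W- = 28 should equal n(n+1)/2 = 28.)
Step 4: Test statistic W = min(W+, W-) = 9.
Step 5: Ties in |d|, so use the tie-corrected normal approximation.
        E[W] = n(n+1)/4 = 7*8/4 = 14.
        Tie groups: |d|=5 (t=2), |d|=6 (t=2); sum(t^3 - t) = 12.
        Var[W] = n(n+1)(2n+1)/24 - sum(t^3-t)/48 = 840/24 - 12/48 = 34.75.
        z = (W - E[W]) / sqrt(Var[W]) = (9 - 14) / 5.8949 = -0.8482.
        Two-sided p = 2*Phi(z) = 0.396333.
Step 6: alpha = 0.05. fail to reject H0.

W+ = 19, W- = 9, W = min = 9, p = 0.396333, fail to reject H0.


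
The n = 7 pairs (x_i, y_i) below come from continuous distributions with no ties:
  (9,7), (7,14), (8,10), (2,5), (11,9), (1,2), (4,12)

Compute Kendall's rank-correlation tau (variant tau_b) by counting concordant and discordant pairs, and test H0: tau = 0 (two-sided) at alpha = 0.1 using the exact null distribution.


Step 1: Enumerate the 21 unordered pairs (i,j) with i<j and classify each by sign(x_j-x_i) * sign(y_j-y_i).
  (1,2):dx=-2,dy=+7->D; (1,3):dx=-1,dy=+3->D; (1,4):dx=-7,dy=-2->C; (1,5):dx=+2,dy=+2->C
  (1,6):dx=-8,dy=-5->C; (1,7):dx=-5,dy=+5->D; (2,3):dx=+1,dy=-4->D; (2,4):dx=-5,dy=-9->C
  (2,5):dx=+4,dy=-5->D; (2,6):dx=-6,dy=-12->C; (2,7):dx=-3,dy=-2->C; (3,4):dx=-6,dy=-5->C
  (3,5):dx=+3,dy=-1->D; (3,6):dx=-7,dy=-8->C; (3,7):dx=-4,dy=+2->D; (4,5):dx=+9,dy=+4->C
  (4,6):dx=-1,dy=-3->C; (4,7):dx=+2,dy=+7->C; (5,6):dx=-10,dy=-7->C; (5,7):dx=-7,dy=+3->D
  (6,7):dx=+3,dy=+10->C
Step 2: C = 13, D = 8, total pairs = 21.
Step 3: tau = (C - D)/(n(n-1)/2) = (13 - 8)/21 = 0.238095.
Step 4: Exact two-sided p-value (enumerate n! = 5040 permutations of y under H0): p = 0.561905.
Step 5: alpha = 0.1. fail to reject H0.

tau_b = 0.2381 (C=13, D=8), p = 0.561905, fail to reject H0.


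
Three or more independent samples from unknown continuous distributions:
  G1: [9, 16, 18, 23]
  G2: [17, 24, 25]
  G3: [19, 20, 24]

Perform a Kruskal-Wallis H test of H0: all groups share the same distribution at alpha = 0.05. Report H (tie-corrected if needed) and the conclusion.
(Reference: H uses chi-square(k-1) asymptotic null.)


Step 1: Combine all N = 10 observations and assign midranks.
sorted (value, group, rank): (9,G1,1), (16,G1,2), (17,G2,3), (18,G1,4), (19,G3,5), (20,G3,6), (23,G1,7), (24,G2,8.5), (24,G3,8.5), (25,G2,10)
Step 2: Sum ranks within each group.
R_1 = 14 (n_1 = 4)
R_2 = 21.5 (n_2 = 3)
R_3 = 19.5 (n_3 = 3)
Step 3: H = 12/(N(N+1)) * sum(R_i^2/n_i) - 3(N+1)
     = 12/(10*11) * (14^2/4 + 21.5^2/3 + 19.5^2/3) - 3*11
     = 0.109091 * 329.833 - 33
     = 2.981818.
Step 4: Ties present; correction factor C = 1 - 6/(10^3 - 10) = 0.993939. Corrected H = 2.981818 / 0.993939 = 3.000000.
Step 5: Under H0, H ~ chi^2(2); p-value = 0.223130.
Step 6: alpha = 0.05. fail to reject H0.

H = 3.0000, df = 2, p = 0.223130, fail to reject H0.


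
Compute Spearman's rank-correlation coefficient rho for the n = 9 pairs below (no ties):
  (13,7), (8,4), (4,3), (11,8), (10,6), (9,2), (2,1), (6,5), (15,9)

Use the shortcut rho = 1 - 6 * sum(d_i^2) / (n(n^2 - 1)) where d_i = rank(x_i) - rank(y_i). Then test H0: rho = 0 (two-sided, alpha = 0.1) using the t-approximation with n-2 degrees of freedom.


Step 1: Rank x and y separately (midranks; no ties here).
rank(x): 13->8, 8->4, 4->2, 11->7, 10->6, 9->5, 2->1, 6->3, 15->9
rank(y): 7->7, 4->4, 3->3, 8->8, 6->6, 2->2, 1->1, 5->5, 9->9
Step 2: d_i = R_x(i) - R_y(i); compute d_i^2.
  (8-7)^2=1, (4-4)^2=0, (2-3)^2=1, (7-8)^2=1, (6-6)^2=0, (5-2)^2=9, (1-1)^2=0, (3-5)^2=4, (9-9)^2=0
sum(d^2) = 16.
Step 3: rho = 1 - 6*16 / (9*(9^2 - 1)) = 1 - 96/720 = 0.866667.
Step 4: Under H0, t = rho * sqrt((n-2)/(1-rho^2)) = 4.5962 ~ t(7).
Step 5: Two-sided p-value from the t-distribution with 7 df = 0.002495.
Step 6: alpha = 0.1. reject H0.

rho = 0.8667, p = 0.002495, reject H0 at alpha = 0.1.


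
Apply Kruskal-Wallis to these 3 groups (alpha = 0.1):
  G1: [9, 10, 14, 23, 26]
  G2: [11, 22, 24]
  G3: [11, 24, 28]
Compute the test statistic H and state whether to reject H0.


Step 1: Combine all N = 11 observations and assign midranks.
sorted (value, group, rank): (9,G1,1), (10,G1,2), (11,G2,3.5), (11,G3,3.5), (14,G1,5), (22,G2,6), (23,G1,7), (24,G2,8.5), (24,G3,8.5), (26,G1,10), (28,G3,11)
Step 2: Sum ranks within each group.
R_1 = 25 (n_1 = 5)
R_2 = 18 (n_2 = 3)
R_3 = 23 (n_3 = 3)
Step 3: H = 12/(N(N+1)) * sum(R_i^2/n_i) - 3(N+1)
     = 12/(11*12) * (25^2/5 + 18^2/3 + 23^2/3) - 3*12
     = 0.090909 * 409.333 - 36
     = 1.212121.
Step 4: Ties present; correction factor C = 1 - 12/(11^3 - 11) = 0.990909. Corrected H = 1.212121 / 0.990909 = 1.223242.
Step 5: Under H0, H ~ chi^2(2); p-value = 0.542471.
Step 6: alpha = 0.1. fail to reject H0.

H = 1.2232, df = 2, p = 0.542471, fail to reject H0.


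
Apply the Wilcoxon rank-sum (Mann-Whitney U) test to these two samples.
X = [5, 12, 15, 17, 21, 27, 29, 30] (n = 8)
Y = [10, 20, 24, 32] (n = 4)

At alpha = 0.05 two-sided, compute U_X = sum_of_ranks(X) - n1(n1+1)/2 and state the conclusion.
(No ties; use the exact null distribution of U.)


Step 1: Combine and sort all 12 observations; assign midranks.
sorted (value, group): (5,X), (10,Y), (12,X), (15,X), (17,X), (20,Y), (21,X), (24,Y), (27,X), (29,X), (30,X), (32,Y)
ranks: 5->1, 10->2, 12->3, 15->4, 17->5, 20->6, 21->7, 24->8, 27->9, 29->10, 30->11, 32->12
Step 2: Rank sum for X: R1 = 1 + 3 + 4 + 5 + 7 + 9 + 10 + 11 = 50.
Step 3: U_X = R1 - n1(n1+1)/2 = 50 - 8*9/2 = 50 - 36 = 14.
       U_Y = n1*n2 - U_X = 32 - 14 = 18.
Step 4: No ties, so the exact null distribution of U (based on enumerating the C(12,8) = 495 equally likely rank assignments) gives the two-sided p-value.
Step 5: p-value = 0.808081; compare to alpha = 0.05. fail to reject H0.

U_X = 14, p = 0.808081, fail to reject H0 at alpha = 0.05.


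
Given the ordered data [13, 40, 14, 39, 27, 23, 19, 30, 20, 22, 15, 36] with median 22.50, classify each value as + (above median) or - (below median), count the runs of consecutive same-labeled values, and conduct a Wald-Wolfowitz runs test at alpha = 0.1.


Step 1: Compute median = 22.50; label A = above, B = below.
Labels in order: BABAAABABBBA  (n_A = 6, n_B = 6)
Step 2: Count runs R = 8.
Step 3: Under H0 (random ordering), E[R] = 2*n_A*n_B/(n_A+n_B) + 1 = 2*6*6/12 + 1 = 7.0000.
        Var[R] = 2*n_A*n_B*(2*n_A*n_B - n_A - n_B) / ((n_A+n_B)^2 * (n_A+n_B-1)) = 4320/1584 = 2.7273.
        SD[R] = 1.6514.
Step 4: Continuity-corrected z = (R - 0.5 - E[R]) / SD[R] = (8 - 0.5 - 7.0000) / 1.6514 = 0.3028.
Step 5: Two-sided p-value via normal approximation = 2*(1 - Phi(|z|)) = 0.762069.
Step 6: alpha = 0.1. fail to reject H0.

R = 8, z = 0.3028, p = 0.762069, fail to reject H0.


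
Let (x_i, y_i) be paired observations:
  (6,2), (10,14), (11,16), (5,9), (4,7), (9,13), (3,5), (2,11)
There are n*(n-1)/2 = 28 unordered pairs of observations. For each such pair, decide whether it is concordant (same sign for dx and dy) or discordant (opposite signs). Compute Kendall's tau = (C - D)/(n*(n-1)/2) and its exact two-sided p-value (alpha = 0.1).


Step 1: Enumerate the 28 unordered pairs (i,j) with i<j and classify each by sign(x_j-x_i) * sign(y_j-y_i).
  (1,2):dx=+4,dy=+12->C; (1,3):dx=+5,dy=+14->C; (1,4):dx=-1,dy=+7->D; (1,5):dx=-2,dy=+5->D
  (1,6):dx=+3,dy=+11->C; (1,7):dx=-3,dy=+3->D; (1,8):dx=-4,dy=+9->D; (2,3):dx=+1,dy=+2->C
  (2,4):dx=-5,dy=-5->C; (2,5):dx=-6,dy=-7->C; (2,6):dx=-1,dy=-1->C; (2,7):dx=-7,dy=-9->C
  (2,8):dx=-8,dy=-3->C; (3,4):dx=-6,dy=-7->C; (3,5):dx=-7,dy=-9->C; (3,6):dx=-2,dy=-3->C
  (3,7):dx=-8,dy=-11->C; (3,8):dx=-9,dy=-5->C; (4,5):dx=-1,dy=-2->C; (4,6):dx=+4,dy=+4->C
  (4,7):dx=-2,dy=-4->C; (4,8):dx=-3,dy=+2->D; (5,6):dx=+5,dy=+6->C; (5,7):dx=-1,dy=-2->C
  (5,8):dx=-2,dy=+4->D; (6,7):dx=-6,dy=-8->C; (6,8):dx=-7,dy=-2->C; (7,8):dx=-1,dy=+6->D
Step 2: C = 21, D = 7, total pairs = 28.
Step 3: tau = (C - D)/(n(n-1)/2) = (21 - 7)/28 = 0.500000.
Step 4: Exact two-sided p-value (enumerate n! = 40320 permutations of y under H0): p = 0.108681.
Step 5: alpha = 0.1. fail to reject H0.

tau_b = 0.5000 (C=21, D=7), p = 0.108681, fail to reject H0.


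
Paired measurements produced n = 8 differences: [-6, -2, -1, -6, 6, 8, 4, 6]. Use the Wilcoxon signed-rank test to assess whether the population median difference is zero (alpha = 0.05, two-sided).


Step 1: Drop any zero differences (none here) and take |d_i|.
|d| = [6, 2, 1, 6, 6, 8, 4, 6]
Step 2: Midrank |d_i| (ties get averaged ranks).
ranks: |6|->5.5, |2|->2, |1|->1, |6|->5.5, |6|->5.5, |8|->8, |4|->3, |6|->5.5
Step 3: Attach original signs; sum ranks with positive sign and with negative sign.
W+ = 5.5 + 8 + 3 + 5.5 = 22
W- = 5.5 + 2 + 1 + 5.5 = 14
(Check: W+ + W- = 36 should equal n(n+1)/2 = 36.)
Step 4: Test statistic W = min(W+, W-) = 14.
Step 5: Ties in |d|, so use the tie-corrected normal approximation.
        E[W] = n(n+1)/4 = 8*9/4 = 18.
        Tie groups: |d|=6 (t=4); sum(t^3 - t) = 60.
        Var[W] = n(n+1)(2n+1)/24 - sum(t^3-t)/48 = 1224/24 - 60/48 = 49.75.
        z = (W - E[W]) / sqrt(Var[W]) = (14 - 18) / 7.0534 = -0.5671.
        Two-sided p = 2*Phi(z) = 0.570643.
Step 6: alpha = 0.05. fail to reject H0.

W+ = 22, W- = 14, W = min = 14, p = 0.570643, fail to reject H0.


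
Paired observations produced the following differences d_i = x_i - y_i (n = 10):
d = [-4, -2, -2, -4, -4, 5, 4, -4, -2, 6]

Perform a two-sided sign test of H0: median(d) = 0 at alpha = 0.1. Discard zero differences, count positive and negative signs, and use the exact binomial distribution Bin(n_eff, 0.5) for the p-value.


Step 1: Discard zero differences. Original n = 10; n_eff = number of nonzero differences = 10.
Nonzero differences (with sign): -4, -2, -2, -4, -4, +5, +4, -4, -2, +6
Step 2: Count signs: positive = 3, negative = 7.
Step 3: Under H0: P(positive) = 0.5, so the number of positives S ~ Bin(10, 0.5).
Step 4: Two-sided exact p-value = sum of Bin(10,0.5) probabilities at or below the observed probability = 0.343750.
Step 5: alpha = 0.1. fail to reject H0.

n_eff = 10, pos = 3, neg = 7, p = 0.343750, fail to reject H0.


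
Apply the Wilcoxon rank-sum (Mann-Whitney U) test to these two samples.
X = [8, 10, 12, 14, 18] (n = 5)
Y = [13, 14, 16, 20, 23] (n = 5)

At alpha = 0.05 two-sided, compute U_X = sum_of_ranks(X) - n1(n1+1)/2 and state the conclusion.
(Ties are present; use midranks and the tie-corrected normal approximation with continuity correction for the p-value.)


Step 1: Combine and sort all 10 observations; assign midranks.
sorted (value, group): (8,X), (10,X), (12,X), (13,Y), (14,X), (14,Y), (16,Y), (18,X), (20,Y), (23,Y)
ranks: 8->1, 10->2, 12->3, 13->4, 14->5.5, 14->5.5, 16->7, 18->8, 20->9, 23->10
Step 2: Rank sum for X: R1 = 1 + 2 + 3 + 5.5 + 8 = 19.5.
Step 3: U_X = R1 - n1(n1+1)/2 = 19.5 - 5*6/2 = 19.5 - 15 = 4.5.
       U_Y = n1*n2 - U_X = 25 - 4.5 = 20.5.
Step 4: Ties are present, so use the tie-corrected normal approximation (with continuity correction) for the p-value.
Step 5: p-value = 0.116074; compare to alpha = 0.05. fail to reject H0.

U_X = 4.5, p = 0.116074, fail to reject H0 at alpha = 0.05.


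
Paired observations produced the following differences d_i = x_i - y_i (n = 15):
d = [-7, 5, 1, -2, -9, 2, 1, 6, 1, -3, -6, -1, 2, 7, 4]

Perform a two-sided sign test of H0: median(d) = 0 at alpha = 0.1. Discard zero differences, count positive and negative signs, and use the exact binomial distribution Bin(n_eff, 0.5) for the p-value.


Step 1: Discard zero differences. Original n = 15; n_eff = number of nonzero differences = 15.
Nonzero differences (with sign): -7, +5, +1, -2, -9, +2, +1, +6, +1, -3, -6, -1, +2, +7, +4
Step 2: Count signs: positive = 9, negative = 6.
Step 3: Under H0: P(positive) = 0.5, so the number of positives S ~ Bin(15, 0.5).
Step 4: Two-sided exact p-value = sum of Bin(15,0.5) probabilities at or below the observed probability = 0.607239.
Step 5: alpha = 0.1. fail to reject H0.

n_eff = 15, pos = 9, neg = 6, p = 0.607239, fail to reject H0.


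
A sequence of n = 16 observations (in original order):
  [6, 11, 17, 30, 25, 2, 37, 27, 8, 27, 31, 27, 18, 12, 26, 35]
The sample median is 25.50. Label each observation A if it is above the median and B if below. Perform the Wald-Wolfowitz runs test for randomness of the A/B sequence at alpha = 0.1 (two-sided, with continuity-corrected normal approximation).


Step 1: Compute median = 25.50; label A = above, B = below.
Labels in order: BBBABBAABAAABBAA  (n_A = 8, n_B = 8)
Step 2: Count runs R = 8.
Step 3: Under H0 (random ordering), E[R] = 2*n_A*n_B/(n_A+n_B) + 1 = 2*8*8/16 + 1 = 9.0000.
        Var[R] = 2*n_A*n_B*(2*n_A*n_B - n_A - n_B) / ((n_A+n_B)^2 * (n_A+n_B-1)) = 14336/3840 = 3.7333.
        SD[R] = 1.9322.
Step 4: Continuity-corrected z = (R + 0.5 - E[R]) / SD[R] = (8 + 0.5 - 9.0000) / 1.9322 = -0.2588.
Step 5: Two-sided p-value via normal approximation = 2*(1 - Phi(|z|)) = 0.795809.
Step 6: alpha = 0.1. fail to reject H0.

R = 8, z = -0.2588, p = 0.795809, fail to reject H0.


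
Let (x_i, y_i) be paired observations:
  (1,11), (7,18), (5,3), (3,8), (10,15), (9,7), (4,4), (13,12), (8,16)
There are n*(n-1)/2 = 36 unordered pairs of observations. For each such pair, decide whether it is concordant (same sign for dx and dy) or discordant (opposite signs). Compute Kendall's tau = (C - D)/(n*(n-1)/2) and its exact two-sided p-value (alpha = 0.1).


Step 1: Enumerate the 36 unordered pairs (i,j) with i<j and classify each by sign(x_j-x_i) * sign(y_j-y_i).
  (1,2):dx=+6,dy=+7->C; (1,3):dx=+4,dy=-8->D; (1,4):dx=+2,dy=-3->D; (1,5):dx=+9,dy=+4->C
  (1,6):dx=+8,dy=-4->D; (1,7):dx=+3,dy=-7->D; (1,8):dx=+12,dy=+1->C; (1,9):dx=+7,dy=+5->C
  (2,3):dx=-2,dy=-15->C; (2,4):dx=-4,dy=-10->C; (2,5):dx=+3,dy=-3->D; (2,6):dx=+2,dy=-11->D
  (2,7):dx=-3,dy=-14->C; (2,8):dx=+6,dy=-6->D; (2,9):dx=+1,dy=-2->D; (3,4):dx=-2,dy=+5->D
  (3,5):dx=+5,dy=+12->C; (3,6):dx=+4,dy=+4->C; (3,7):dx=-1,dy=+1->D; (3,8):dx=+8,dy=+9->C
  (3,9):dx=+3,dy=+13->C; (4,5):dx=+7,dy=+7->C; (4,6):dx=+6,dy=-1->D; (4,7):dx=+1,dy=-4->D
  (4,8):dx=+10,dy=+4->C; (4,9):dx=+5,dy=+8->C; (5,6):dx=-1,dy=-8->C; (5,7):dx=-6,dy=-11->C
  (5,8):dx=+3,dy=-3->D; (5,9):dx=-2,dy=+1->D; (6,7):dx=-5,dy=-3->C; (6,8):dx=+4,dy=+5->C
  (6,9):dx=-1,dy=+9->D; (7,8):dx=+9,dy=+8->C; (7,9):dx=+4,dy=+12->C; (8,9):dx=-5,dy=+4->D
Step 2: C = 20, D = 16, total pairs = 36.
Step 3: tau = (C - D)/(n(n-1)/2) = (20 - 16)/36 = 0.111111.
Step 4: Exact two-sided p-value (enumerate n! = 362880 permutations of y under H0): p = 0.761414.
Step 5: alpha = 0.1. fail to reject H0.

tau_b = 0.1111 (C=20, D=16), p = 0.761414, fail to reject H0.


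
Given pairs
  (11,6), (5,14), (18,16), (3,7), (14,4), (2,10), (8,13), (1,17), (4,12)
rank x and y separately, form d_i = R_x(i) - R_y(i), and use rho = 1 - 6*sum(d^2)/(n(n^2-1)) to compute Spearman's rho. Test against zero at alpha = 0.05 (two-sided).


Step 1: Rank x and y separately (midranks; no ties here).
rank(x): 11->7, 5->5, 18->9, 3->3, 14->8, 2->2, 8->6, 1->1, 4->4
rank(y): 6->2, 14->7, 16->8, 7->3, 4->1, 10->4, 13->6, 17->9, 12->5
Step 2: d_i = R_x(i) - R_y(i); compute d_i^2.
  (7-2)^2=25, (5-7)^2=4, (9-8)^2=1, (3-3)^2=0, (8-1)^2=49, (2-4)^2=4, (6-6)^2=0, (1-9)^2=64, (4-5)^2=1
sum(d^2) = 148.
Step 3: rho = 1 - 6*148 / (9*(9^2 - 1)) = 1 - 888/720 = -0.233333.
Step 4: Under H0, t = rho * sqrt((n-2)/(1-rho^2)) = -0.6349 ~ t(7).
Step 5: Two-sided p-value from the t-distribution with 7 df = 0.545699.
Step 6: alpha = 0.05. fail to reject H0.

rho = -0.2333, p = 0.545699, fail to reject H0 at alpha = 0.05.


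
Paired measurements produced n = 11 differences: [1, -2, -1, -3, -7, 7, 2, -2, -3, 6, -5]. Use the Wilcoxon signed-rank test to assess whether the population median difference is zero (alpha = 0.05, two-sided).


Step 1: Drop any zero differences (none here) and take |d_i|.
|d| = [1, 2, 1, 3, 7, 7, 2, 2, 3, 6, 5]
Step 2: Midrank |d_i| (ties get averaged ranks).
ranks: |1|->1.5, |2|->4, |1|->1.5, |3|->6.5, |7|->10.5, |7|->10.5, |2|->4, |2|->4, |3|->6.5, |6|->9, |5|->8
Step 3: Attach original signs; sum ranks with positive sign and with negative sign.
W+ = 1.5 + 10.5 + 4 + 9 = 25
W- = 4 + 1.5 + 6.5 + 10.5 + 4 + 6.5 + 8 = 41
(Check: W+ + W- = 66 should equal n(n+1)/2 = 66.)
Step 4: Test statistic W = min(W+, W-) = 25.
Step 5: Ties in |d|, so use the tie-corrected normal approximation.
        E[W] = n(n+1)/4 = 11*12/4 = 33.
        Tie groups: |d|=1 (t=2), |d|=2 (t=3), |d|=3 (t=2), |d|=7 (t=2); sum(t^3 - t) = 42.
        Var[W] = n(n+1)(2n+1)/24 - sum(t^3-t)/48 = 3036/24 - 42/48 = 125.625.
        z = (W - E[W]) / sqrt(Var[W]) = (25 - 33) / 11.2083 = -0.7138.
        Two-sided p = 2*Phi(z) = 0.475376.
Step 6: alpha = 0.05. fail to reject H0.

W+ = 25, W- = 41, W = min = 25, p = 0.475376, fail to reject H0.


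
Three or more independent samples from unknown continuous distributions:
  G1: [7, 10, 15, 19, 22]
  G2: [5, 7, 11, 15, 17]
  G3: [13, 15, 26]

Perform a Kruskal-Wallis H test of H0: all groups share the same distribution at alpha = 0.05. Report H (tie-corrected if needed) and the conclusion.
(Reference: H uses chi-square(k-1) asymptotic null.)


Step 1: Combine all N = 13 observations and assign midranks.
sorted (value, group, rank): (5,G2,1), (7,G1,2.5), (7,G2,2.5), (10,G1,4), (11,G2,5), (13,G3,6), (15,G1,8), (15,G2,8), (15,G3,8), (17,G2,10), (19,G1,11), (22,G1,12), (26,G3,13)
Step 2: Sum ranks within each group.
R_1 = 37.5 (n_1 = 5)
R_2 = 26.5 (n_2 = 5)
R_3 = 27 (n_3 = 3)
Step 3: H = 12/(N(N+1)) * sum(R_i^2/n_i) - 3(N+1)
     = 12/(13*14) * (37.5^2/5 + 26.5^2/5 + 27^2/3) - 3*14
     = 0.065934 * 664.7 - 42
     = 1.826374.
Step 4: Ties present; correction factor C = 1 - 30/(13^3 - 13) = 0.986264. Corrected H = 1.826374 / 0.986264 = 1.851811.
Step 5: Under H0, H ~ chi^2(2); p-value = 0.396173.
Step 6: alpha = 0.05. fail to reject H0.

H = 1.8518, df = 2, p = 0.396173, fail to reject H0.


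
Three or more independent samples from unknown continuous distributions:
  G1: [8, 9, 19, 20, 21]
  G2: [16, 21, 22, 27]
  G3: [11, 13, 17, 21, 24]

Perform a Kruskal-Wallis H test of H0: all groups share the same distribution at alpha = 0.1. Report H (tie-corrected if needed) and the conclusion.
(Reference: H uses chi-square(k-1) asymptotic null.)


Step 1: Combine all N = 14 observations and assign midranks.
sorted (value, group, rank): (8,G1,1), (9,G1,2), (11,G3,3), (13,G3,4), (16,G2,5), (17,G3,6), (19,G1,7), (20,G1,8), (21,G1,10), (21,G2,10), (21,G3,10), (22,G2,12), (24,G3,13), (27,G2,14)
Step 2: Sum ranks within each group.
R_1 = 28 (n_1 = 5)
R_2 = 41 (n_2 = 4)
R_3 = 36 (n_3 = 5)
Step 3: H = 12/(N(N+1)) * sum(R_i^2/n_i) - 3(N+1)
     = 12/(14*15) * (28^2/5 + 41^2/4 + 36^2/5) - 3*15
     = 0.057143 * 836.25 - 45
     = 2.785714.
Step 4: Ties present; correction factor C = 1 - 24/(14^3 - 14) = 0.991209. Corrected H = 2.785714 / 0.991209 = 2.810421.
Step 5: Under H0, H ~ chi^2(2); p-value = 0.245315.
Step 6: alpha = 0.1. fail to reject H0.

H = 2.8104, df = 2, p = 0.245315, fail to reject H0.


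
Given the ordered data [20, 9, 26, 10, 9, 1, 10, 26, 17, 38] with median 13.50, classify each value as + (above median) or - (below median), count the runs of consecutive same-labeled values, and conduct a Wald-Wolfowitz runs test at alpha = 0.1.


Step 1: Compute median = 13.50; label A = above, B = below.
Labels in order: ABABBBBAAA  (n_A = 5, n_B = 5)
Step 2: Count runs R = 5.
Step 3: Under H0 (random ordering), E[R] = 2*n_A*n_B/(n_A+n_B) + 1 = 2*5*5/10 + 1 = 6.0000.
        Var[R] = 2*n_A*n_B*(2*n_A*n_B - n_A - n_B) / ((n_A+n_B)^2 * (n_A+n_B-1)) = 2000/900 = 2.2222.
        SD[R] = 1.4907.
Step 4: Continuity-corrected z = (R + 0.5 - E[R]) / SD[R] = (5 + 0.5 - 6.0000) / 1.4907 = -0.3354.
Step 5: Two-sided p-value via normal approximation = 2*(1 - Phi(|z|)) = 0.737316.
Step 6: alpha = 0.1. fail to reject H0.

R = 5, z = -0.3354, p = 0.737316, fail to reject H0.


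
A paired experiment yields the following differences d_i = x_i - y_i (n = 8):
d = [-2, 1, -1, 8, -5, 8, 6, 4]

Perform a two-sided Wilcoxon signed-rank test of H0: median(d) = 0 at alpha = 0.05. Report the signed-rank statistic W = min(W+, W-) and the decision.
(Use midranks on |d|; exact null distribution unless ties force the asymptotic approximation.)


Step 1: Drop any zero differences (none here) and take |d_i|.
|d| = [2, 1, 1, 8, 5, 8, 6, 4]
Step 2: Midrank |d_i| (ties get averaged ranks).
ranks: |2|->3, |1|->1.5, |1|->1.5, |8|->7.5, |5|->5, |8|->7.5, |6|->6, |4|->4
Step 3: Attach original signs; sum ranks with positive sign and with negative sign.
W+ = 1.5 + 7.5 + 7.5 + 6 + 4 = 26.5
W- = 3 + 1.5 + 5 = 9.5
(Check: W+ + W- = 36 should equal n(n+1)/2 = 36.)
Step 4: Test statistic W = min(W+, W-) = 9.5.
Step 5: Ties in |d|, so use the tie-corrected normal approximation.
        E[W] = n(n+1)/4 = 8*9/4 = 18.
        Tie groups: |d|=1 (t=2), |d|=8 (t=2); sum(t^3 - t) = 12.
        Var[W] = n(n+1)(2n+1)/24 - sum(t^3-t)/48 = 1224/24 - 12/48 = 50.75.
        z = (W - E[W]) / sqrt(Var[W]) = (9.5 - 18) / 7.1239 = -1.1932.
        Two-sided p = 2*Phi(z) = 0.232804.
Step 6: alpha = 0.05. fail to reject H0.

W+ = 26.5, W- = 9.5, W = min = 9.5, p = 0.232804, fail to reject H0.


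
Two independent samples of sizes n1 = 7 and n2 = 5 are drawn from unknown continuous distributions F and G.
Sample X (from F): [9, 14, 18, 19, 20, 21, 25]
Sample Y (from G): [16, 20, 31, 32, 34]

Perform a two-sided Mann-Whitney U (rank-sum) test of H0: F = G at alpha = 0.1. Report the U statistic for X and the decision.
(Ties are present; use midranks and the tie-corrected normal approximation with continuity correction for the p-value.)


Step 1: Combine and sort all 12 observations; assign midranks.
sorted (value, group): (9,X), (14,X), (16,Y), (18,X), (19,X), (20,X), (20,Y), (21,X), (25,X), (31,Y), (32,Y), (34,Y)
ranks: 9->1, 14->2, 16->3, 18->4, 19->5, 20->6.5, 20->6.5, 21->8, 25->9, 31->10, 32->11, 34->12
Step 2: Rank sum for X: R1 = 1 + 2 + 4 + 5 + 6.5 + 8 + 9 = 35.5.
Step 3: U_X = R1 - n1(n1+1)/2 = 35.5 - 7*8/2 = 35.5 - 28 = 7.5.
       U_Y = n1*n2 - U_X = 35 - 7.5 = 27.5.
Step 4: Ties are present, so use the tie-corrected normal approximation (with continuity correction) for the p-value.
Step 5: p-value = 0.122225; compare to alpha = 0.1. fail to reject H0.

U_X = 7.5, p = 0.122225, fail to reject H0 at alpha = 0.1.


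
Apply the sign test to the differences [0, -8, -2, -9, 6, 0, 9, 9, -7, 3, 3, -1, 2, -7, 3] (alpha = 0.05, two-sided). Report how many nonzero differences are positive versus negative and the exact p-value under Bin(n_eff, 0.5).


Step 1: Discard zero differences. Original n = 15; n_eff = number of nonzero differences = 13.
Nonzero differences (with sign): -8, -2, -9, +6, +9, +9, -7, +3, +3, -1, +2, -7, +3
Step 2: Count signs: positive = 7, negative = 6.
Step 3: Under H0: P(positive) = 0.5, so the number of positives S ~ Bin(13, 0.5).
Step 4: Two-sided exact p-value = sum of Bin(13,0.5) probabilities at or below the observed probability = 1.000000.
Step 5: alpha = 0.05. fail to reject H0.

n_eff = 13, pos = 7, neg = 6, p = 1.000000, fail to reject H0.


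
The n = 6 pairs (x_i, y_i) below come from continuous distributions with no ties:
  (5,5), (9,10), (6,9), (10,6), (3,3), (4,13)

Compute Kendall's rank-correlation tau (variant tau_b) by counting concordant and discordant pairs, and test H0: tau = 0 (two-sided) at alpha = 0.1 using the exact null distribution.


Step 1: Enumerate the 15 unordered pairs (i,j) with i<j and classify each by sign(x_j-x_i) * sign(y_j-y_i).
  (1,2):dx=+4,dy=+5->C; (1,3):dx=+1,dy=+4->C; (1,4):dx=+5,dy=+1->C; (1,5):dx=-2,dy=-2->C
  (1,6):dx=-1,dy=+8->D; (2,3):dx=-3,dy=-1->C; (2,4):dx=+1,dy=-4->D; (2,5):dx=-6,dy=-7->C
  (2,6):dx=-5,dy=+3->D; (3,4):dx=+4,dy=-3->D; (3,5):dx=-3,dy=-6->C; (3,6):dx=-2,dy=+4->D
  (4,5):dx=-7,dy=-3->C; (4,6):dx=-6,dy=+7->D; (5,6):dx=+1,dy=+10->C
Step 2: C = 9, D = 6, total pairs = 15.
Step 3: tau = (C - D)/(n(n-1)/2) = (9 - 6)/15 = 0.200000.
Step 4: Exact two-sided p-value (enumerate n! = 720 permutations of y under H0): p = 0.719444.
Step 5: alpha = 0.1. fail to reject H0.

tau_b = 0.2000 (C=9, D=6), p = 0.719444, fail to reject H0.


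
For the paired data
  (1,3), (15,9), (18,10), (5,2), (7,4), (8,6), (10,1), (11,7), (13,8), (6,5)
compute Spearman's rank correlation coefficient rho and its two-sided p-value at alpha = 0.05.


Step 1: Rank x and y separately (midranks; no ties here).
rank(x): 1->1, 15->9, 18->10, 5->2, 7->4, 8->5, 10->6, 11->7, 13->8, 6->3
rank(y): 3->3, 9->9, 10->10, 2->2, 4->4, 6->6, 1->1, 7->7, 8->8, 5->5
Step 2: d_i = R_x(i) - R_y(i); compute d_i^2.
  (1-3)^2=4, (9-9)^2=0, (10-10)^2=0, (2-2)^2=0, (4-4)^2=0, (5-6)^2=1, (6-1)^2=25, (7-7)^2=0, (8-8)^2=0, (3-5)^2=4
sum(d^2) = 34.
Step 3: rho = 1 - 6*34 / (10*(10^2 - 1)) = 1 - 204/990 = 0.793939.
Step 4: Under H0, t = rho * sqrt((n-2)/(1-rho^2)) = 3.6934 ~ t(8).
Step 5: Two-sided p-value from the t-distribution with 8 df = 0.006100.
Step 6: alpha = 0.05. reject H0.

rho = 0.7939, p = 0.006100, reject H0 at alpha = 0.05.


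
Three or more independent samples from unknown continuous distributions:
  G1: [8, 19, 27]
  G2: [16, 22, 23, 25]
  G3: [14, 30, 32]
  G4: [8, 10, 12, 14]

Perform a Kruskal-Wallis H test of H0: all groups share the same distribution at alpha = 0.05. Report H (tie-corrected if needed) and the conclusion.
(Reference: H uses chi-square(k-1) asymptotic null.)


Step 1: Combine all N = 14 observations and assign midranks.
sorted (value, group, rank): (8,G1,1.5), (8,G4,1.5), (10,G4,3), (12,G4,4), (14,G3,5.5), (14,G4,5.5), (16,G2,7), (19,G1,8), (22,G2,9), (23,G2,10), (25,G2,11), (27,G1,12), (30,G3,13), (32,G3,14)
Step 2: Sum ranks within each group.
R_1 = 21.5 (n_1 = 3)
R_2 = 37 (n_2 = 4)
R_3 = 32.5 (n_3 = 3)
R_4 = 14 (n_4 = 4)
Step 3: H = 12/(N(N+1)) * sum(R_i^2/n_i) - 3(N+1)
     = 12/(14*15) * (21.5^2/3 + 37^2/4 + 32.5^2/3 + 14^2/4) - 3*15
     = 0.057143 * 897.417 - 45
     = 6.280952.
Step 4: Ties present; correction factor C = 1 - 12/(14^3 - 14) = 0.995604. Corrected H = 6.280952 / 0.995604 = 6.308683.
Step 5: Under H0, H ~ chi^2(3); p-value = 0.097521.
Step 6: alpha = 0.05. fail to reject H0.

H = 6.3087, df = 3, p = 0.097521, fail to reject H0.


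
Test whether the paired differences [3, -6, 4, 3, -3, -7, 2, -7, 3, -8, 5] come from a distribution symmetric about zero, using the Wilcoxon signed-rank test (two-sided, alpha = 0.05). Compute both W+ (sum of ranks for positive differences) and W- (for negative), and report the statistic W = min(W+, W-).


Step 1: Drop any zero differences (none here) and take |d_i|.
|d| = [3, 6, 4, 3, 3, 7, 2, 7, 3, 8, 5]
Step 2: Midrank |d_i| (ties get averaged ranks).
ranks: |3|->3.5, |6|->8, |4|->6, |3|->3.5, |3|->3.5, |7|->9.5, |2|->1, |7|->9.5, |3|->3.5, |8|->11, |5|->7
Step 3: Attach original signs; sum ranks with positive sign and with negative sign.
W+ = 3.5 + 6 + 3.5 + 1 + 3.5 + 7 = 24.5
W- = 8 + 3.5 + 9.5 + 9.5 + 11 = 41.5
(Check: W+ + W- = 66 should equal n(n+1)/2 = 66.)
Step 4: Test statistic W = min(W+, W-) = 24.5.
Step 5: Ties in |d|, so use the tie-corrected normal approximation.
        E[W] = n(n+1)/4 = 11*12/4 = 33.
        Tie groups: |d|=3 (t=4), |d|=7 (t=2); sum(t^3 - t) = 66.
        Var[W] = n(n+1)(2n+1)/24 - sum(t^3-t)/48 = 3036/24 - 66/48 = 125.125.
        z = (W - E[W]) / sqrt(Var[W]) = (24.5 - 33) / 11.1859 = -0.7599.
        Two-sided p = 2*Phi(z) = 0.447324.
Step 6: alpha = 0.05. fail to reject H0.

W+ = 24.5, W- = 41.5, W = min = 24.5, p = 0.447324, fail to reject H0.


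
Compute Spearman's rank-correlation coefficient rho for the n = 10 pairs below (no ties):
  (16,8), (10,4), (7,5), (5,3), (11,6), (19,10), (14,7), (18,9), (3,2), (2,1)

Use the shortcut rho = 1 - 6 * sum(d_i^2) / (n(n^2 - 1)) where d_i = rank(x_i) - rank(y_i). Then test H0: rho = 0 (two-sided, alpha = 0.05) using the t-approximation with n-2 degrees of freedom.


Step 1: Rank x and y separately (midranks; no ties here).
rank(x): 16->8, 10->5, 7->4, 5->3, 11->6, 19->10, 14->7, 18->9, 3->2, 2->1
rank(y): 8->8, 4->4, 5->5, 3->3, 6->6, 10->10, 7->7, 9->9, 2->2, 1->1
Step 2: d_i = R_x(i) - R_y(i); compute d_i^2.
  (8-8)^2=0, (5-4)^2=1, (4-5)^2=1, (3-3)^2=0, (6-6)^2=0, (10-10)^2=0, (7-7)^2=0, (9-9)^2=0, (2-2)^2=0, (1-1)^2=0
sum(d^2) = 2.
Step 3: rho = 1 - 6*2 / (10*(10^2 - 1)) = 1 - 12/990 = 0.987879.
Step 4: Under H0, t = rho * sqrt((n-2)/(1-rho^2)) = 18.0003 ~ t(8).
Step 5: Two-sided p-value from the t-distribution with 8 df = 0.000000.
Step 6: alpha = 0.05. reject H0.

rho = 0.9879, p = 0.000000, reject H0 at alpha = 0.05.


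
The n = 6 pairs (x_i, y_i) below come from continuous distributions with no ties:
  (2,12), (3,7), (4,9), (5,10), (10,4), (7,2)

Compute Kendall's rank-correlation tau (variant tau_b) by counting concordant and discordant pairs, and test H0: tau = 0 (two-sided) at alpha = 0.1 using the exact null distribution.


Step 1: Enumerate the 15 unordered pairs (i,j) with i<j and classify each by sign(x_j-x_i) * sign(y_j-y_i).
  (1,2):dx=+1,dy=-5->D; (1,3):dx=+2,dy=-3->D; (1,4):dx=+3,dy=-2->D; (1,5):dx=+8,dy=-8->D
  (1,6):dx=+5,dy=-10->D; (2,3):dx=+1,dy=+2->C; (2,4):dx=+2,dy=+3->C; (2,5):dx=+7,dy=-3->D
  (2,6):dx=+4,dy=-5->D; (3,4):dx=+1,dy=+1->C; (3,5):dx=+6,dy=-5->D; (3,6):dx=+3,dy=-7->D
  (4,5):dx=+5,dy=-6->D; (4,6):dx=+2,dy=-8->D; (5,6):dx=-3,dy=-2->C
Step 2: C = 4, D = 11, total pairs = 15.
Step 3: tau = (C - D)/(n(n-1)/2) = (4 - 11)/15 = -0.466667.
Step 4: Exact two-sided p-value (enumerate n! = 720 permutations of y under H0): p = 0.272222.
Step 5: alpha = 0.1. fail to reject H0.

tau_b = -0.4667 (C=4, D=11), p = 0.272222, fail to reject H0.


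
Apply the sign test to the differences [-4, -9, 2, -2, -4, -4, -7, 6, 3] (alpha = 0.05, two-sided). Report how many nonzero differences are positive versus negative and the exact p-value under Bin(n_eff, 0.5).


Step 1: Discard zero differences. Original n = 9; n_eff = number of nonzero differences = 9.
Nonzero differences (with sign): -4, -9, +2, -2, -4, -4, -7, +6, +3
Step 2: Count signs: positive = 3, negative = 6.
Step 3: Under H0: P(positive) = 0.5, so the number of positives S ~ Bin(9, 0.5).
Step 4: Two-sided exact p-value = sum of Bin(9,0.5) probabilities at or below the observed probability = 0.507812.
Step 5: alpha = 0.05. fail to reject H0.

n_eff = 9, pos = 3, neg = 6, p = 0.507812, fail to reject H0.


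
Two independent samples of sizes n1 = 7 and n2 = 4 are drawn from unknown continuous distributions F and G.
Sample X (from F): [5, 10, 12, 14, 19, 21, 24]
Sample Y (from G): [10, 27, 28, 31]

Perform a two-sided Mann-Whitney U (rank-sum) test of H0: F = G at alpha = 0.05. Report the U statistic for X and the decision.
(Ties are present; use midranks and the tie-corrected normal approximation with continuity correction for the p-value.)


Step 1: Combine and sort all 11 observations; assign midranks.
sorted (value, group): (5,X), (10,X), (10,Y), (12,X), (14,X), (19,X), (21,X), (24,X), (27,Y), (28,Y), (31,Y)
ranks: 5->1, 10->2.5, 10->2.5, 12->4, 14->5, 19->6, 21->7, 24->8, 27->9, 28->10, 31->11
Step 2: Rank sum for X: R1 = 1 + 2.5 + 4 + 5 + 6 + 7 + 8 = 33.5.
Step 3: U_X = R1 - n1(n1+1)/2 = 33.5 - 7*8/2 = 33.5 - 28 = 5.5.
       U_Y = n1*n2 - U_X = 28 - 5.5 = 22.5.
Step 4: Ties are present, so use the tie-corrected normal approximation (with continuity correction) for the p-value.
Step 5: p-value = 0.129695; compare to alpha = 0.05. fail to reject H0.

U_X = 5.5, p = 0.129695, fail to reject H0 at alpha = 0.05.


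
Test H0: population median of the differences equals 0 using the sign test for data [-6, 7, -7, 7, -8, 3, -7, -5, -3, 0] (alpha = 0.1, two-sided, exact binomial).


Step 1: Discard zero differences. Original n = 10; n_eff = number of nonzero differences = 9.
Nonzero differences (with sign): -6, +7, -7, +7, -8, +3, -7, -5, -3
Step 2: Count signs: positive = 3, negative = 6.
Step 3: Under H0: P(positive) = 0.5, so the number of positives S ~ Bin(9, 0.5).
Step 4: Two-sided exact p-value = sum of Bin(9,0.5) probabilities at or below the observed probability = 0.507812.
Step 5: alpha = 0.1. fail to reject H0.

n_eff = 9, pos = 3, neg = 6, p = 0.507812, fail to reject H0.


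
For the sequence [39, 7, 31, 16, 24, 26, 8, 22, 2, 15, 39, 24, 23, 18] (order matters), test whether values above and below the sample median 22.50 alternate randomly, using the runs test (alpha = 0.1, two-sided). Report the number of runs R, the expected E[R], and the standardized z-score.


Step 1: Compute median = 22.50; label A = above, B = below.
Labels in order: ABABAABBBBAAAB  (n_A = 7, n_B = 7)
Step 2: Count runs R = 8.
Step 3: Under H0 (random ordering), E[R] = 2*n_A*n_B/(n_A+n_B) + 1 = 2*7*7/14 + 1 = 8.0000.
        Var[R] = 2*n_A*n_B*(2*n_A*n_B - n_A - n_B) / ((n_A+n_B)^2 * (n_A+n_B-1)) = 8232/2548 = 3.2308.
        SD[R] = 1.7974.
Step 4: R = E[R], so z = 0 with no continuity correction.
Step 5: Two-sided p-value via normal approximation = 2*(1 - Phi(|z|)) = 1.000000.
Step 6: alpha = 0.1. fail to reject H0.

R = 8, z = 0.0000, p = 1.000000, fail to reject H0.


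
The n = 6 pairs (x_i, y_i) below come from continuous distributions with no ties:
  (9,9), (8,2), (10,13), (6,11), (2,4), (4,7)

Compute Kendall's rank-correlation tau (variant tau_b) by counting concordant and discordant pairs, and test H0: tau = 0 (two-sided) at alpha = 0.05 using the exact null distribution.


Step 1: Enumerate the 15 unordered pairs (i,j) with i<j and classify each by sign(x_j-x_i) * sign(y_j-y_i).
  (1,2):dx=-1,dy=-7->C; (1,3):dx=+1,dy=+4->C; (1,4):dx=-3,dy=+2->D; (1,5):dx=-7,dy=-5->C
  (1,6):dx=-5,dy=-2->C; (2,3):dx=+2,dy=+11->C; (2,4):dx=-2,dy=+9->D; (2,5):dx=-6,dy=+2->D
  (2,6):dx=-4,dy=+5->D; (3,4):dx=-4,dy=-2->C; (3,5):dx=-8,dy=-9->C; (3,6):dx=-6,dy=-6->C
  (4,5):dx=-4,dy=-7->C; (4,6):dx=-2,dy=-4->C; (5,6):dx=+2,dy=+3->C
Step 2: C = 11, D = 4, total pairs = 15.
Step 3: tau = (C - D)/(n(n-1)/2) = (11 - 4)/15 = 0.466667.
Step 4: Exact two-sided p-value (enumerate n! = 720 permutations of y under H0): p = 0.272222.
Step 5: alpha = 0.05. fail to reject H0.

tau_b = 0.4667 (C=11, D=4), p = 0.272222, fail to reject H0.


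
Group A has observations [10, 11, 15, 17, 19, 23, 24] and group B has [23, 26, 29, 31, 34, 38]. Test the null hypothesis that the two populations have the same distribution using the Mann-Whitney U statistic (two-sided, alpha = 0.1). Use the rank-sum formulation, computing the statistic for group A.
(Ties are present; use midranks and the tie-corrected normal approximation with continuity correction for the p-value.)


Step 1: Combine and sort all 13 observations; assign midranks.
sorted (value, group): (10,X), (11,X), (15,X), (17,X), (19,X), (23,X), (23,Y), (24,X), (26,Y), (29,Y), (31,Y), (34,Y), (38,Y)
ranks: 10->1, 11->2, 15->3, 17->4, 19->5, 23->6.5, 23->6.5, 24->8, 26->9, 29->10, 31->11, 34->12, 38->13
Step 2: Rank sum for X: R1 = 1 + 2 + 3 + 4 + 5 + 6.5 + 8 = 29.5.
Step 3: U_X = R1 - n1(n1+1)/2 = 29.5 - 7*8/2 = 29.5 - 28 = 1.5.
       U_Y = n1*n2 - U_X = 42 - 1.5 = 40.5.
Step 4: Ties are present, so use the tie-corrected normal approximation (with continuity correction) for the p-value.
Step 5: p-value = 0.006567; compare to alpha = 0.1. reject H0.

U_X = 1.5, p = 0.006567, reject H0 at alpha = 0.1.


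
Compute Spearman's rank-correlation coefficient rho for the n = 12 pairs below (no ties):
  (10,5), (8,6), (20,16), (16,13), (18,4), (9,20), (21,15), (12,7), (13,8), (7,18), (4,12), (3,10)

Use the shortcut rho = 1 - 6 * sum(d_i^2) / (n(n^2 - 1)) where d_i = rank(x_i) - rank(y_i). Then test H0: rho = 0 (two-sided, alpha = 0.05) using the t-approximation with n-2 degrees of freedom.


Step 1: Rank x and y separately (midranks; no ties here).
rank(x): 10->6, 8->4, 20->11, 16->9, 18->10, 9->5, 21->12, 12->7, 13->8, 7->3, 4->2, 3->1
rank(y): 5->2, 6->3, 16->10, 13->8, 4->1, 20->12, 15->9, 7->4, 8->5, 18->11, 12->7, 10->6
Step 2: d_i = R_x(i) - R_y(i); compute d_i^2.
  (6-2)^2=16, (4-3)^2=1, (11-10)^2=1, (9-8)^2=1, (10-1)^2=81, (5-12)^2=49, (12-9)^2=9, (7-4)^2=9, (8-5)^2=9, (3-11)^2=64, (2-7)^2=25, (1-6)^2=25
sum(d^2) = 290.
Step 3: rho = 1 - 6*290 / (12*(12^2 - 1)) = 1 - 1740/1716 = -0.013986.
Step 4: Under H0, t = rho * sqrt((n-2)/(1-rho^2)) = -0.0442 ~ t(10).
Step 5: Two-sided p-value from the t-distribution with 10 df = 0.965590.
Step 6: alpha = 0.05. fail to reject H0.

rho = -0.0140, p = 0.965590, fail to reject H0 at alpha = 0.05.
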